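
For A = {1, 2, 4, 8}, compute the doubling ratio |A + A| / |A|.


|A| = 4.
Compute A + A by enumerating all 16 pairs.
A + A = {2, 3, 4, 5, 6, 8, 9, 10, 12, 16}, so |A + A| = 10.
K = |A + A| / |A| = 10/4 = 5/2 ≈ 2.5000.
Reference: AP of size 4 gives K = 7/4 ≈ 1.7500; a fully generic set of size 4 gives K ≈ 2.5000.

|A| = 4, |A + A| = 10, K = 10/4 = 5/2.


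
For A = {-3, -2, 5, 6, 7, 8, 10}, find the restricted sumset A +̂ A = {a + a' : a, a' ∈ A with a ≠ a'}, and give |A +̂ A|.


Restricted sumset: A +̂ A = {a + a' : a ∈ A, a' ∈ A, a ≠ a'}.
Equivalently, take A + A and drop any sum 2a that is achievable ONLY as a + a for a ∈ A (i.e. sums representable only with equal summands).
Enumerate pairs (a, a') with a < a' (symmetric, so each unordered pair gives one sum; this covers all a ≠ a'):
  -3 + -2 = -5
  -3 + 5 = 2
  -3 + 6 = 3
  -3 + 7 = 4
  -3 + 8 = 5
  -3 + 10 = 7
  -2 + 5 = 3
  -2 + 6 = 4
  -2 + 7 = 5
  -2 + 8 = 6
  -2 + 10 = 8
  5 + 6 = 11
  5 + 7 = 12
  5 + 8 = 13
  5 + 10 = 15
  6 + 7 = 13
  6 + 8 = 14
  6 + 10 = 16
  7 + 8 = 15
  7 + 10 = 17
  8 + 10 = 18
Collected distinct sums: {-5, 2, 3, 4, 5, 6, 7, 8, 11, 12, 13, 14, 15, 16, 17, 18}
|A +̂ A| = 16
(Reference bound: |A +̂ A| ≥ 2|A| - 3 for |A| ≥ 2, with |A| = 7 giving ≥ 11.)

|A +̂ A| = 16


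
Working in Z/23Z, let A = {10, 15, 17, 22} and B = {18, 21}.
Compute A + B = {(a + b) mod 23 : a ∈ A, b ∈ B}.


Work in Z/23Z: reduce every sum a + b modulo 23.
Enumerate all 8 pairs:
a = 10: 10+18=5, 10+21=8
a = 15: 15+18=10, 15+21=13
a = 17: 17+18=12, 17+21=15
a = 22: 22+18=17, 22+21=20
Distinct residues collected: {5, 8, 10, 12, 13, 15, 17, 20}
|A + B| = 8 (out of 23 total residues).

A + B = {5, 8, 10, 12, 13, 15, 17, 20}


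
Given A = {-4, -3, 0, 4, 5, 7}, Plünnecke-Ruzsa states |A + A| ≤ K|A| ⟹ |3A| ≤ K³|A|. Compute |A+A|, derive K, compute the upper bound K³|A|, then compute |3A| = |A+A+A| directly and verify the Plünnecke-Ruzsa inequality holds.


|A| = 6.
Step 1: Compute A + A by enumerating all 36 pairs.
A + A = {-8, -7, -6, -4, -3, 0, 1, 2, 3, 4, 5, 7, 8, 9, 10, 11, 12, 14}, so |A + A| = 18.
Step 2: Doubling constant K = |A + A|/|A| = 18/6 = 18/6 ≈ 3.0000.
Step 3: Plünnecke-Ruzsa gives |3A| ≤ K³·|A| = (3.0000)³ · 6 ≈ 162.0000.
Step 4: Compute 3A = A + A + A directly by enumerating all triples (a,b,c) ∈ A³; |3A| = 32.
Step 5: Check 32 ≤ 162.0000? Yes ✓.

K = 18/6, Plünnecke-Ruzsa bound K³|A| ≈ 162.0000, |3A| = 32, inequality holds.


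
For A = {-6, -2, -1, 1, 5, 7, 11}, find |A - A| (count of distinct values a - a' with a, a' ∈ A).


A - A = {a - a' : a, a' ∈ A}; |A| = 7.
Bounds: 2|A|-1 ≤ |A - A| ≤ |A|² - |A| + 1, i.e. 13 ≤ |A - A| ≤ 43.
Note: 0 ∈ A - A always (from a - a). The set is symmetric: if d ∈ A - A then -d ∈ A - A.
Enumerate nonzero differences d = a - a' with a > a' (then include -d):
Positive differences: {1, 2, 3, 4, 5, 6, 7, 8, 9, 10, 11, 12, 13, 17}
Full difference set: {0} ∪ (positive diffs) ∪ (negative diffs).
|A - A| = 1 + 2·14 = 29 (matches direct enumeration: 29).

|A - A| = 29


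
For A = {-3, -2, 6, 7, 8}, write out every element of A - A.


A - A = {a - a' : a, a' ∈ A}.
Compute a - a' for each ordered pair (a, a'):
a = -3: -3--3=0, -3--2=-1, -3-6=-9, -3-7=-10, -3-8=-11
a = -2: -2--3=1, -2--2=0, -2-6=-8, -2-7=-9, -2-8=-10
a = 6: 6--3=9, 6--2=8, 6-6=0, 6-7=-1, 6-8=-2
a = 7: 7--3=10, 7--2=9, 7-6=1, 7-7=0, 7-8=-1
a = 8: 8--3=11, 8--2=10, 8-6=2, 8-7=1, 8-8=0
Collecting distinct values (and noting 0 appears from a-a):
A - A = {-11, -10, -9, -8, -2, -1, 0, 1, 2, 8, 9, 10, 11}
|A - A| = 13

A - A = {-11, -10, -9, -8, -2, -1, 0, 1, 2, 8, 9, 10, 11}


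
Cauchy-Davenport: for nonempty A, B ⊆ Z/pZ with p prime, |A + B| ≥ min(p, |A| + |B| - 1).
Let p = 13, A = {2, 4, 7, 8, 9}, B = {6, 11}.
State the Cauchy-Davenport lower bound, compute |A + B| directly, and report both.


Cauchy-Davenport: |A + B| ≥ min(p, |A| + |B| - 1) for A, B nonempty in Z/pZ.
|A| = 5, |B| = 2, p = 13.
CD lower bound = min(13, 5 + 2 - 1) = min(13, 6) = 6.
Compute A + B mod 13 directly:
a = 2: 2+6=8, 2+11=0
a = 4: 4+6=10, 4+11=2
a = 7: 7+6=0, 7+11=5
a = 8: 8+6=1, 8+11=6
a = 9: 9+6=2, 9+11=7
A + B = {0, 1, 2, 5, 6, 7, 8, 10}, so |A + B| = 8.
Verify: 8 ≥ 6? Yes ✓.

CD lower bound = 6, actual |A + B| = 8.


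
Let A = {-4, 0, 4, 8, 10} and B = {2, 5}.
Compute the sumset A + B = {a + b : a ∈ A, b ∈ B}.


A + B = {a + b : a ∈ A, b ∈ B}.
Enumerate all |A|·|B| = 5·2 = 10 pairs (a, b) and collect distinct sums.
a = -4: -4+2=-2, -4+5=1
a = 0: 0+2=2, 0+5=5
a = 4: 4+2=6, 4+5=9
a = 8: 8+2=10, 8+5=13
a = 10: 10+2=12, 10+5=15
Collecting distinct sums: A + B = {-2, 1, 2, 5, 6, 9, 10, 12, 13, 15}
|A + B| = 10

A + B = {-2, 1, 2, 5, 6, 9, 10, 12, 13, 15}


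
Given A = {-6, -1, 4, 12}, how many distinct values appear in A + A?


A + A = {a + a' : a, a' ∈ A}; |A| = 4.
General bounds: 2|A| - 1 ≤ |A + A| ≤ |A|(|A|+1)/2, i.e. 7 ≤ |A + A| ≤ 10.
Lower bound 2|A|-1 is attained iff A is an arithmetic progression.
Enumerate sums a + a' for a ≤ a' (symmetric, so this suffices):
a = -6: -6+-6=-12, -6+-1=-7, -6+4=-2, -6+12=6
a = -1: -1+-1=-2, -1+4=3, -1+12=11
a = 4: 4+4=8, 4+12=16
a = 12: 12+12=24
Distinct sums: {-12, -7, -2, 3, 6, 8, 11, 16, 24}
|A + A| = 9

|A + A| = 9


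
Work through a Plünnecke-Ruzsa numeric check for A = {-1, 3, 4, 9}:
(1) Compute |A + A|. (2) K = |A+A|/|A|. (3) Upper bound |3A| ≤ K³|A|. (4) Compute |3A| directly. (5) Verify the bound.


|A| = 4.
Step 1: Compute A + A by enumerating all 16 pairs.
A + A = {-2, 2, 3, 6, 7, 8, 12, 13, 18}, so |A + A| = 9.
Step 2: Doubling constant K = |A + A|/|A| = 9/4 = 9/4 ≈ 2.2500.
Step 3: Plünnecke-Ruzsa gives |3A| ≤ K³·|A| = (2.2500)³ · 4 ≈ 45.5625.
Step 4: Compute 3A = A + A + A directly by enumerating all triples (a,b,c) ∈ A³; |3A| = 16.
Step 5: Check 16 ≤ 45.5625? Yes ✓.

K = 9/4, Plünnecke-Ruzsa bound K³|A| ≈ 45.5625, |3A| = 16, inequality holds.


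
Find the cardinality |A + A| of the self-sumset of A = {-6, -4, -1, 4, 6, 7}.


A + A = {a + a' : a, a' ∈ A}; |A| = 6.
General bounds: 2|A| - 1 ≤ |A + A| ≤ |A|(|A|+1)/2, i.e. 11 ≤ |A + A| ≤ 21.
Lower bound 2|A|-1 is attained iff A is an arithmetic progression.
Enumerate sums a + a' for a ≤ a' (symmetric, so this suffices):
a = -6: -6+-6=-12, -6+-4=-10, -6+-1=-7, -6+4=-2, -6+6=0, -6+7=1
a = -4: -4+-4=-8, -4+-1=-5, -4+4=0, -4+6=2, -4+7=3
a = -1: -1+-1=-2, -1+4=3, -1+6=5, -1+7=6
a = 4: 4+4=8, 4+6=10, 4+7=11
a = 6: 6+6=12, 6+7=13
a = 7: 7+7=14
Distinct sums: {-12, -10, -8, -7, -5, -2, 0, 1, 2, 3, 5, 6, 8, 10, 11, 12, 13, 14}
|A + A| = 18

|A + A| = 18


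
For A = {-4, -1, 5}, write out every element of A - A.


A - A = {a - a' : a, a' ∈ A}.
Compute a - a' for each ordered pair (a, a'):
a = -4: -4--4=0, -4--1=-3, -4-5=-9
a = -1: -1--4=3, -1--1=0, -1-5=-6
a = 5: 5--4=9, 5--1=6, 5-5=0
Collecting distinct values (and noting 0 appears from a-a):
A - A = {-9, -6, -3, 0, 3, 6, 9}
|A - A| = 7

A - A = {-9, -6, -3, 0, 3, 6, 9}


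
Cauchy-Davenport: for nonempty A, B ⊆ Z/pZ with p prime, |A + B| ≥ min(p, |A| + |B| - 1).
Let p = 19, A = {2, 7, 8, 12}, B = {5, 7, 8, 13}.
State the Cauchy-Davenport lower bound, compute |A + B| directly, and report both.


Cauchy-Davenport: |A + B| ≥ min(p, |A| + |B| - 1) for A, B nonempty in Z/pZ.
|A| = 4, |B| = 4, p = 19.
CD lower bound = min(19, 4 + 4 - 1) = min(19, 7) = 7.
Compute A + B mod 19 directly:
a = 2: 2+5=7, 2+7=9, 2+8=10, 2+13=15
a = 7: 7+5=12, 7+7=14, 7+8=15, 7+13=1
a = 8: 8+5=13, 8+7=15, 8+8=16, 8+13=2
a = 12: 12+5=17, 12+7=0, 12+8=1, 12+13=6
A + B = {0, 1, 2, 6, 7, 9, 10, 12, 13, 14, 15, 16, 17}, so |A + B| = 13.
Verify: 13 ≥ 7? Yes ✓.

CD lower bound = 7, actual |A + B| = 13.


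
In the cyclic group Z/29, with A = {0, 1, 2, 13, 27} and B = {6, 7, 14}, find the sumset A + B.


Work in Z/29Z: reduce every sum a + b modulo 29.
Enumerate all 15 pairs:
a = 0: 0+6=6, 0+7=7, 0+14=14
a = 1: 1+6=7, 1+7=8, 1+14=15
a = 2: 2+6=8, 2+7=9, 2+14=16
a = 13: 13+6=19, 13+7=20, 13+14=27
a = 27: 27+6=4, 27+7=5, 27+14=12
Distinct residues collected: {4, 5, 6, 7, 8, 9, 12, 14, 15, 16, 19, 20, 27}
|A + B| = 13 (out of 29 total residues).

A + B = {4, 5, 6, 7, 8, 9, 12, 14, 15, 16, 19, 20, 27}


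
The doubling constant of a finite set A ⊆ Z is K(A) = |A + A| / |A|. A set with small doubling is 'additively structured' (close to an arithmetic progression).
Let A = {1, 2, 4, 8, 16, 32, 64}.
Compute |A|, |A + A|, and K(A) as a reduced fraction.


|A| = 7.
Compute A + A by enumerating all 49 pairs.
A + A = {2, 3, 4, 5, 6, 8, 9, 10, 12, 16, 17, 18, 20, 24, 32, 33, 34, 36, 40, 48, 64, 65, 66, 68, 72, 80, 96, 128}, so |A + A| = 28.
K = |A + A| / |A| = 28/7 = 4/1 ≈ 4.0000.
Reference: AP of size 7 gives K = 13/7 ≈ 1.8571; a fully generic set of size 7 gives K ≈ 4.0000.

|A| = 7, |A + A| = 28, K = 28/7 = 4/1.


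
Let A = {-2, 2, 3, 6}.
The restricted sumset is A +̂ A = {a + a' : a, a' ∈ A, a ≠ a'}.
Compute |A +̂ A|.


Restricted sumset: A +̂ A = {a + a' : a ∈ A, a' ∈ A, a ≠ a'}.
Equivalently, take A + A and drop any sum 2a that is achievable ONLY as a + a for a ∈ A (i.e. sums representable only with equal summands).
Enumerate pairs (a, a') with a < a' (symmetric, so each unordered pair gives one sum; this covers all a ≠ a'):
  -2 + 2 = 0
  -2 + 3 = 1
  -2 + 6 = 4
  2 + 3 = 5
  2 + 6 = 8
  3 + 6 = 9
Collected distinct sums: {0, 1, 4, 5, 8, 9}
|A +̂ A| = 6
(Reference bound: |A +̂ A| ≥ 2|A| - 3 for |A| ≥ 2, with |A| = 4 giving ≥ 5.)

|A +̂ A| = 6


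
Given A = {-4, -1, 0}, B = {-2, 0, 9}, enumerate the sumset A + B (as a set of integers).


A + B = {a + b : a ∈ A, b ∈ B}.
Enumerate all |A|·|B| = 3·3 = 9 pairs (a, b) and collect distinct sums.
a = -4: -4+-2=-6, -4+0=-4, -4+9=5
a = -1: -1+-2=-3, -1+0=-1, -1+9=8
a = 0: 0+-2=-2, 0+0=0, 0+9=9
Collecting distinct sums: A + B = {-6, -4, -3, -2, -1, 0, 5, 8, 9}
|A + B| = 9

A + B = {-6, -4, -3, -2, -1, 0, 5, 8, 9}


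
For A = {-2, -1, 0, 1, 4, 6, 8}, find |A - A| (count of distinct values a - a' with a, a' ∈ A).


A - A = {a - a' : a, a' ∈ A}; |A| = 7.
Bounds: 2|A|-1 ≤ |A - A| ≤ |A|² - |A| + 1, i.e. 13 ≤ |A - A| ≤ 43.
Note: 0 ∈ A - A always (from a - a). The set is symmetric: if d ∈ A - A then -d ∈ A - A.
Enumerate nonzero differences d = a - a' with a > a' (then include -d):
Positive differences: {1, 2, 3, 4, 5, 6, 7, 8, 9, 10}
Full difference set: {0} ∪ (positive diffs) ∪ (negative diffs).
|A - A| = 1 + 2·10 = 21 (matches direct enumeration: 21).

|A - A| = 21


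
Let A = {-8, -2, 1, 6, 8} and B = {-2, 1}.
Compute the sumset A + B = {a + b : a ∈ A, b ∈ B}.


A + B = {a + b : a ∈ A, b ∈ B}.
Enumerate all |A|·|B| = 5·2 = 10 pairs (a, b) and collect distinct sums.
a = -8: -8+-2=-10, -8+1=-7
a = -2: -2+-2=-4, -2+1=-1
a = 1: 1+-2=-1, 1+1=2
a = 6: 6+-2=4, 6+1=7
a = 8: 8+-2=6, 8+1=9
Collecting distinct sums: A + B = {-10, -7, -4, -1, 2, 4, 6, 7, 9}
|A + B| = 9

A + B = {-10, -7, -4, -1, 2, 4, 6, 7, 9}


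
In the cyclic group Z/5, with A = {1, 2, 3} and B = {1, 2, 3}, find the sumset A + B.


Work in Z/5Z: reduce every sum a + b modulo 5.
Enumerate all 9 pairs:
a = 1: 1+1=2, 1+2=3, 1+3=4
a = 2: 2+1=3, 2+2=4, 2+3=0
a = 3: 3+1=4, 3+2=0, 3+3=1
Distinct residues collected: {0, 1, 2, 3, 4}
|A + B| = 5 (out of 5 total residues).

A + B = {0, 1, 2, 3, 4}


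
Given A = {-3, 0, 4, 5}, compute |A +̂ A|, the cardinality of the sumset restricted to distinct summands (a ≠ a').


Restricted sumset: A +̂ A = {a + a' : a ∈ A, a' ∈ A, a ≠ a'}.
Equivalently, take A + A and drop any sum 2a that is achievable ONLY as a + a for a ∈ A (i.e. sums representable only with equal summands).
Enumerate pairs (a, a') with a < a' (symmetric, so each unordered pair gives one sum; this covers all a ≠ a'):
  -3 + 0 = -3
  -3 + 4 = 1
  -3 + 5 = 2
  0 + 4 = 4
  0 + 5 = 5
  4 + 5 = 9
Collected distinct sums: {-3, 1, 2, 4, 5, 9}
|A +̂ A| = 6
(Reference bound: |A +̂ A| ≥ 2|A| - 3 for |A| ≥ 2, with |A| = 4 giving ≥ 5.)

|A +̂ A| = 6


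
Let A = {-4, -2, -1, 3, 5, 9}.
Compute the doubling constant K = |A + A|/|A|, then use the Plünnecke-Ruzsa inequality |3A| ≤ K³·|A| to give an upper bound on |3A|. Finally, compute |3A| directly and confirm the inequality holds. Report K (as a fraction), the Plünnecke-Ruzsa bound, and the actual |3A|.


|A| = 6.
Step 1: Compute A + A by enumerating all 36 pairs.
A + A = {-8, -6, -5, -4, -3, -2, -1, 1, 2, 3, 4, 5, 6, 7, 8, 10, 12, 14, 18}, so |A + A| = 19.
Step 2: Doubling constant K = |A + A|/|A| = 19/6 = 19/6 ≈ 3.1667.
Step 3: Plünnecke-Ruzsa gives |3A| ≤ K³·|A| = (3.1667)³ · 6 ≈ 190.5278.
Step 4: Compute 3A = A + A + A directly by enumerating all triples (a,b,c) ∈ A³; |3A| = 33.
Step 5: Check 33 ≤ 190.5278? Yes ✓.

K = 19/6, Plünnecke-Ruzsa bound K³|A| ≈ 190.5278, |3A| = 33, inequality holds.


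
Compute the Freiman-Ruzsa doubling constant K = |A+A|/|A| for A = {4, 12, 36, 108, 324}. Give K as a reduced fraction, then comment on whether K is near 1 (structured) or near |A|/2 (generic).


|A| = 5.
Compute A + A by enumerating all 25 pairs.
A + A = {8, 16, 24, 40, 48, 72, 112, 120, 144, 216, 328, 336, 360, 432, 648}, so |A + A| = 15.
K = |A + A| / |A| = 15/5 = 3/1 ≈ 3.0000.
Reference: AP of size 5 gives K = 9/5 ≈ 1.8000; a fully generic set of size 5 gives K ≈ 3.0000.

|A| = 5, |A + A| = 15, K = 15/5 = 3/1.


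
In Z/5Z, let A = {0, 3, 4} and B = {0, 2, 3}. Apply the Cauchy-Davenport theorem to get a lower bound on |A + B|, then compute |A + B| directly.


Cauchy-Davenport: |A + B| ≥ min(p, |A| + |B| - 1) for A, B nonempty in Z/pZ.
|A| = 3, |B| = 3, p = 5.
CD lower bound = min(5, 3 + 3 - 1) = min(5, 5) = 5.
Compute A + B mod 5 directly:
a = 0: 0+0=0, 0+2=2, 0+3=3
a = 3: 3+0=3, 3+2=0, 3+3=1
a = 4: 4+0=4, 4+2=1, 4+3=2
A + B = {0, 1, 2, 3, 4}, so |A + B| = 5.
Verify: 5 ≥ 5? Yes ✓.

CD lower bound = 5, actual |A + B| = 5.


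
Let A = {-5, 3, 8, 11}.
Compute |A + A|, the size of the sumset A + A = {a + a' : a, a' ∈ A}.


A + A = {a + a' : a, a' ∈ A}; |A| = 4.
General bounds: 2|A| - 1 ≤ |A + A| ≤ |A|(|A|+1)/2, i.e. 7 ≤ |A + A| ≤ 10.
Lower bound 2|A|-1 is attained iff A is an arithmetic progression.
Enumerate sums a + a' for a ≤ a' (symmetric, so this suffices):
a = -5: -5+-5=-10, -5+3=-2, -5+8=3, -5+11=6
a = 3: 3+3=6, 3+8=11, 3+11=14
a = 8: 8+8=16, 8+11=19
a = 11: 11+11=22
Distinct sums: {-10, -2, 3, 6, 11, 14, 16, 19, 22}
|A + A| = 9

|A + A| = 9


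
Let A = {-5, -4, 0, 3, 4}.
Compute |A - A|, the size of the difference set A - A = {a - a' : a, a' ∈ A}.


A - A = {a - a' : a, a' ∈ A}; |A| = 5.
Bounds: 2|A|-1 ≤ |A - A| ≤ |A|² - |A| + 1, i.e. 9 ≤ |A - A| ≤ 21.
Note: 0 ∈ A - A always (from a - a). The set is symmetric: if d ∈ A - A then -d ∈ A - A.
Enumerate nonzero differences d = a - a' with a > a' (then include -d):
Positive differences: {1, 3, 4, 5, 7, 8, 9}
Full difference set: {0} ∪ (positive diffs) ∪ (negative diffs).
|A - A| = 1 + 2·7 = 15 (matches direct enumeration: 15).

|A - A| = 15


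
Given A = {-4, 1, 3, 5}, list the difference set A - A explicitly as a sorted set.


A - A = {a - a' : a, a' ∈ A}.
Compute a - a' for each ordered pair (a, a'):
a = -4: -4--4=0, -4-1=-5, -4-3=-7, -4-5=-9
a = 1: 1--4=5, 1-1=0, 1-3=-2, 1-5=-4
a = 3: 3--4=7, 3-1=2, 3-3=0, 3-5=-2
a = 5: 5--4=9, 5-1=4, 5-3=2, 5-5=0
Collecting distinct values (and noting 0 appears from a-a):
A - A = {-9, -7, -5, -4, -2, 0, 2, 4, 5, 7, 9}
|A - A| = 11

A - A = {-9, -7, -5, -4, -2, 0, 2, 4, 5, 7, 9}


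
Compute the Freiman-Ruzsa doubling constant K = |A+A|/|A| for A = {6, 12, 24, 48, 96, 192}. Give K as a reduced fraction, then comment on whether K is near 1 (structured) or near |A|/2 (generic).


|A| = 6.
Compute A + A by enumerating all 36 pairs.
A + A = {12, 18, 24, 30, 36, 48, 54, 60, 72, 96, 102, 108, 120, 144, 192, 198, 204, 216, 240, 288, 384}, so |A + A| = 21.
K = |A + A| / |A| = 21/6 = 7/2 ≈ 3.5000.
Reference: AP of size 6 gives K = 11/6 ≈ 1.8333; a fully generic set of size 6 gives K ≈ 3.5000.

|A| = 6, |A + A| = 21, K = 21/6 = 7/2.


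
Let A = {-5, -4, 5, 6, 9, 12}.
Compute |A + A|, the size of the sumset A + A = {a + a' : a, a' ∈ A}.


A + A = {a + a' : a, a' ∈ A}; |A| = 6.
General bounds: 2|A| - 1 ≤ |A + A| ≤ |A|(|A|+1)/2, i.e. 11 ≤ |A + A| ≤ 21.
Lower bound 2|A|-1 is attained iff A is an arithmetic progression.
Enumerate sums a + a' for a ≤ a' (symmetric, so this suffices):
a = -5: -5+-5=-10, -5+-4=-9, -5+5=0, -5+6=1, -5+9=4, -5+12=7
a = -4: -4+-4=-8, -4+5=1, -4+6=2, -4+9=5, -4+12=8
a = 5: 5+5=10, 5+6=11, 5+9=14, 5+12=17
a = 6: 6+6=12, 6+9=15, 6+12=18
a = 9: 9+9=18, 9+12=21
a = 12: 12+12=24
Distinct sums: {-10, -9, -8, 0, 1, 2, 4, 5, 7, 8, 10, 11, 12, 14, 15, 17, 18, 21, 24}
|A + A| = 19

|A + A| = 19


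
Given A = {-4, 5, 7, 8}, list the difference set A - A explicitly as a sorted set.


A - A = {a - a' : a, a' ∈ A}.
Compute a - a' for each ordered pair (a, a'):
a = -4: -4--4=0, -4-5=-9, -4-7=-11, -4-8=-12
a = 5: 5--4=9, 5-5=0, 5-7=-2, 5-8=-3
a = 7: 7--4=11, 7-5=2, 7-7=0, 7-8=-1
a = 8: 8--4=12, 8-5=3, 8-7=1, 8-8=0
Collecting distinct values (and noting 0 appears from a-a):
A - A = {-12, -11, -9, -3, -2, -1, 0, 1, 2, 3, 9, 11, 12}
|A - A| = 13

A - A = {-12, -11, -9, -3, -2, -1, 0, 1, 2, 3, 9, 11, 12}


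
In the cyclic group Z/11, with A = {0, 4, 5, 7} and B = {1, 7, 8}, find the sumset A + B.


Work in Z/11Z: reduce every sum a + b modulo 11.
Enumerate all 12 pairs:
a = 0: 0+1=1, 0+7=7, 0+8=8
a = 4: 4+1=5, 4+7=0, 4+8=1
a = 5: 5+1=6, 5+7=1, 5+8=2
a = 7: 7+1=8, 7+7=3, 7+8=4
Distinct residues collected: {0, 1, 2, 3, 4, 5, 6, 7, 8}
|A + B| = 9 (out of 11 total residues).

A + B = {0, 1, 2, 3, 4, 5, 6, 7, 8}


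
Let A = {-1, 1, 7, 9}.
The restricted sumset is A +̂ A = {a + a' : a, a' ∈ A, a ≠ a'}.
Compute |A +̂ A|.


Restricted sumset: A +̂ A = {a + a' : a ∈ A, a' ∈ A, a ≠ a'}.
Equivalently, take A + A and drop any sum 2a that is achievable ONLY as a + a for a ∈ A (i.e. sums representable only with equal summands).
Enumerate pairs (a, a') with a < a' (symmetric, so each unordered pair gives one sum; this covers all a ≠ a'):
  -1 + 1 = 0
  -1 + 7 = 6
  -1 + 9 = 8
  1 + 7 = 8
  1 + 9 = 10
  7 + 9 = 16
Collected distinct sums: {0, 6, 8, 10, 16}
|A +̂ A| = 5
(Reference bound: |A +̂ A| ≥ 2|A| - 3 for |A| ≥ 2, with |A| = 4 giving ≥ 5.)

|A +̂ A| = 5


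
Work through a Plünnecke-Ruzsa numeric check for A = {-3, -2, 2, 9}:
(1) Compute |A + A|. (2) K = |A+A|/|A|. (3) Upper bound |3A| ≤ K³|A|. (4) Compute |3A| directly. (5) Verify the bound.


|A| = 4.
Step 1: Compute A + A by enumerating all 16 pairs.
A + A = {-6, -5, -4, -1, 0, 4, 6, 7, 11, 18}, so |A + A| = 10.
Step 2: Doubling constant K = |A + A|/|A| = 10/4 = 10/4 ≈ 2.5000.
Step 3: Plünnecke-Ruzsa gives |3A| ≤ K³·|A| = (2.5000)³ · 4 ≈ 62.5000.
Step 4: Compute 3A = A + A + A directly by enumerating all triples (a,b,c) ∈ A³; |3A| = 20.
Step 5: Check 20 ≤ 62.5000? Yes ✓.

K = 10/4, Plünnecke-Ruzsa bound K³|A| ≈ 62.5000, |3A| = 20, inequality holds.


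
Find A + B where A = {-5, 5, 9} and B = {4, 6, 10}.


A + B = {a + b : a ∈ A, b ∈ B}.
Enumerate all |A|·|B| = 3·3 = 9 pairs (a, b) and collect distinct sums.
a = -5: -5+4=-1, -5+6=1, -5+10=5
a = 5: 5+4=9, 5+6=11, 5+10=15
a = 9: 9+4=13, 9+6=15, 9+10=19
Collecting distinct sums: A + B = {-1, 1, 5, 9, 11, 13, 15, 19}
|A + B| = 8

A + B = {-1, 1, 5, 9, 11, 13, 15, 19}


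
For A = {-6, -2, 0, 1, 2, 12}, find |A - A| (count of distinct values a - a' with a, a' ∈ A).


A - A = {a - a' : a, a' ∈ A}; |A| = 6.
Bounds: 2|A|-1 ≤ |A - A| ≤ |A|² - |A| + 1, i.e. 11 ≤ |A - A| ≤ 31.
Note: 0 ∈ A - A always (from a - a). The set is symmetric: if d ∈ A - A then -d ∈ A - A.
Enumerate nonzero differences d = a - a' with a > a' (then include -d):
Positive differences: {1, 2, 3, 4, 6, 7, 8, 10, 11, 12, 14, 18}
Full difference set: {0} ∪ (positive diffs) ∪ (negative diffs).
|A - A| = 1 + 2·12 = 25 (matches direct enumeration: 25).

|A - A| = 25


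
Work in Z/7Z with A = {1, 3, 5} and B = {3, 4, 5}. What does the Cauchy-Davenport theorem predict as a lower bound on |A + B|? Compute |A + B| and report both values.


Cauchy-Davenport: |A + B| ≥ min(p, |A| + |B| - 1) for A, B nonempty in Z/pZ.
|A| = 3, |B| = 3, p = 7.
CD lower bound = min(7, 3 + 3 - 1) = min(7, 5) = 5.
Compute A + B mod 7 directly:
a = 1: 1+3=4, 1+4=5, 1+5=6
a = 3: 3+3=6, 3+4=0, 3+5=1
a = 5: 5+3=1, 5+4=2, 5+5=3
A + B = {0, 1, 2, 3, 4, 5, 6}, so |A + B| = 7.
Verify: 7 ≥ 5? Yes ✓.

CD lower bound = 5, actual |A + B| = 7.


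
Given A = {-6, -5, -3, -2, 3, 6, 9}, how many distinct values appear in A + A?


A + A = {a + a' : a, a' ∈ A}; |A| = 7.
General bounds: 2|A| - 1 ≤ |A + A| ≤ |A|(|A|+1)/2, i.e. 13 ≤ |A + A| ≤ 28.
Lower bound 2|A|-1 is attained iff A is an arithmetic progression.
Enumerate sums a + a' for a ≤ a' (symmetric, so this suffices):
a = -6: -6+-6=-12, -6+-5=-11, -6+-3=-9, -6+-2=-8, -6+3=-3, -6+6=0, -6+9=3
a = -5: -5+-5=-10, -5+-3=-8, -5+-2=-7, -5+3=-2, -5+6=1, -5+9=4
a = -3: -3+-3=-6, -3+-2=-5, -3+3=0, -3+6=3, -3+9=6
a = -2: -2+-2=-4, -2+3=1, -2+6=4, -2+9=7
a = 3: 3+3=6, 3+6=9, 3+9=12
a = 6: 6+6=12, 6+9=15
a = 9: 9+9=18
Distinct sums: {-12, -11, -10, -9, -8, -7, -6, -5, -4, -3, -2, 0, 1, 3, 4, 6, 7, 9, 12, 15, 18}
|A + A| = 21

|A + A| = 21


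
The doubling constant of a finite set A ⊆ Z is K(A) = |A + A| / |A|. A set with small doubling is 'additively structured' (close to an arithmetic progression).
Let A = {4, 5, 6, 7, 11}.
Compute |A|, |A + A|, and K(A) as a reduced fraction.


|A| = 5.
Compute A + A by enumerating all 25 pairs.
A + A = {8, 9, 10, 11, 12, 13, 14, 15, 16, 17, 18, 22}, so |A + A| = 12.
K = |A + A| / |A| = 12/5 (already in lowest terms) ≈ 2.4000.
Reference: AP of size 5 gives K = 9/5 ≈ 1.8000; a fully generic set of size 5 gives K ≈ 3.0000.

|A| = 5, |A + A| = 12, K = 12/5.


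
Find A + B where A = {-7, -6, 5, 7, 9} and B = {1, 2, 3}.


A + B = {a + b : a ∈ A, b ∈ B}.
Enumerate all |A|·|B| = 5·3 = 15 pairs (a, b) and collect distinct sums.
a = -7: -7+1=-6, -7+2=-5, -7+3=-4
a = -6: -6+1=-5, -6+2=-4, -6+3=-3
a = 5: 5+1=6, 5+2=7, 5+3=8
a = 7: 7+1=8, 7+2=9, 7+3=10
a = 9: 9+1=10, 9+2=11, 9+3=12
Collecting distinct sums: A + B = {-6, -5, -4, -3, 6, 7, 8, 9, 10, 11, 12}
|A + B| = 11

A + B = {-6, -5, -4, -3, 6, 7, 8, 9, 10, 11, 12}


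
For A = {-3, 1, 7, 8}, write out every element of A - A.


A - A = {a - a' : a, a' ∈ A}.
Compute a - a' for each ordered pair (a, a'):
a = -3: -3--3=0, -3-1=-4, -3-7=-10, -3-8=-11
a = 1: 1--3=4, 1-1=0, 1-7=-6, 1-8=-7
a = 7: 7--3=10, 7-1=6, 7-7=0, 7-8=-1
a = 8: 8--3=11, 8-1=7, 8-7=1, 8-8=0
Collecting distinct values (and noting 0 appears from a-a):
A - A = {-11, -10, -7, -6, -4, -1, 0, 1, 4, 6, 7, 10, 11}
|A - A| = 13

A - A = {-11, -10, -7, -6, -4, -1, 0, 1, 4, 6, 7, 10, 11}


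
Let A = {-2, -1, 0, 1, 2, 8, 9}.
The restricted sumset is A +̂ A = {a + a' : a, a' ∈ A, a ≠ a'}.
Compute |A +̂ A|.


Restricted sumset: A +̂ A = {a + a' : a ∈ A, a' ∈ A, a ≠ a'}.
Equivalently, take A + A and drop any sum 2a that is achievable ONLY as a + a for a ∈ A (i.e. sums representable only with equal summands).
Enumerate pairs (a, a') with a < a' (symmetric, so each unordered pair gives one sum; this covers all a ≠ a'):
  -2 + -1 = -3
  -2 + 0 = -2
  -2 + 1 = -1
  -2 + 2 = 0
  -2 + 8 = 6
  -2 + 9 = 7
  -1 + 0 = -1
  -1 + 1 = 0
  -1 + 2 = 1
  -1 + 8 = 7
  -1 + 9 = 8
  0 + 1 = 1
  0 + 2 = 2
  0 + 8 = 8
  0 + 9 = 9
  1 + 2 = 3
  1 + 8 = 9
  1 + 9 = 10
  2 + 8 = 10
  2 + 9 = 11
  8 + 9 = 17
Collected distinct sums: {-3, -2, -1, 0, 1, 2, 3, 6, 7, 8, 9, 10, 11, 17}
|A +̂ A| = 14
(Reference bound: |A +̂ A| ≥ 2|A| - 3 for |A| ≥ 2, with |A| = 7 giving ≥ 11.)

|A +̂ A| = 14


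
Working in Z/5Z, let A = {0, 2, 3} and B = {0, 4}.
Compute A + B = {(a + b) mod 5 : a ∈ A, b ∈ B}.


Work in Z/5Z: reduce every sum a + b modulo 5.
Enumerate all 6 pairs:
a = 0: 0+0=0, 0+4=4
a = 2: 2+0=2, 2+4=1
a = 3: 3+0=3, 3+4=2
Distinct residues collected: {0, 1, 2, 3, 4}
|A + B| = 5 (out of 5 total residues).

A + B = {0, 1, 2, 3, 4}


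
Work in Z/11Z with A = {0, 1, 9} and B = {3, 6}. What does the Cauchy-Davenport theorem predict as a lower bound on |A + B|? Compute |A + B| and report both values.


Cauchy-Davenport: |A + B| ≥ min(p, |A| + |B| - 1) for A, B nonempty in Z/pZ.
|A| = 3, |B| = 2, p = 11.
CD lower bound = min(11, 3 + 2 - 1) = min(11, 4) = 4.
Compute A + B mod 11 directly:
a = 0: 0+3=3, 0+6=6
a = 1: 1+3=4, 1+6=7
a = 9: 9+3=1, 9+6=4
A + B = {1, 3, 4, 6, 7}, so |A + B| = 5.
Verify: 5 ≥ 4? Yes ✓.

CD lower bound = 4, actual |A + B| = 5.


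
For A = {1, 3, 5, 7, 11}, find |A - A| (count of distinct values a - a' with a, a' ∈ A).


A - A = {a - a' : a, a' ∈ A}; |A| = 5.
Bounds: 2|A|-1 ≤ |A - A| ≤ |A|² - |A| + 1, i.e. 9 ≤ |A - A| ≤ 21.
Note: 0 ∈ A - A always (from a - a). The set is symmetric: if d ∈ A - A then -d ∈ A - A.
Enumerate nonzero differences d = a - a' with a > a' (then include -d):
Positive differences: {2, 4, 6, 8, 10}
Full difference set: {0} ∪ (positive diffs) ∪ (negative diffs).
|A - A| = 1 + 2·5 = 11 (matches direct enumeration: 11).

|A - A| = 11


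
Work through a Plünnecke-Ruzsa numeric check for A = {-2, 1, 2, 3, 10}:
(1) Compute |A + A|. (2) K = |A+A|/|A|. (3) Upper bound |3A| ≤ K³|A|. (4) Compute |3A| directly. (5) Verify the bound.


|A| = 5.
Step 1: Compute A + A by enumerating all 25 pairs.
A + A = {-4, -1, 0, 1, 2, 3, 4, 5, 6, 8, 11, 12, 13, 20}, so |A + A| = 14.
Step 2: Doubling constant K = |A + A|/|A| = 14/5 = 14/5 ≈ 2.8000.
Step 3: Plünnecke-Ruzsa gives |3A| ≤ K³·|A| = (2.8000)³ · 5 ≈ 109.7600.
Step 4: Compute 3A = A + A + A directly by enumerating all triples (a,b,c) ∈ A³; |3A| = 26.
Step 5: Check 26 ≤ 109.7600? Yes ✓.

K = 14/5, Plünnecke-Ruzsa bound K³|A| ≈ 109.7600, |3A| = 26, inequality holds.


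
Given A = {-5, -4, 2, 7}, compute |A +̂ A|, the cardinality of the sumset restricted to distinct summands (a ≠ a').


Restricted sumset: A +̂ A = {a + a' : a ∈ A, a' ∈ A, a ≠ a'}.
Equivalently, take A + A and drop any sum 2a that is achievable ONLY as a + a for a ∈ A (i.e. sums representable only with equal summands).
Enumerate pairs (a, a') with a < a' (symmetric, so each unordered pair gives one sum; this covers all a ≠ a'):
  -5 + -4 = -9
  -5 + 2 = -3
  -5 + 7 = 2
  -4 + 2 = -2
  -4 + 7 = 3
  2 + 7 = 9
Collected distinct sums: {-9, -3, -2, 2, 3, 9}
|A +̂ A| = 6
(Reference bound: |A +̂ A| ≥ 2|A| - 3 for |A| ≥ 2, with |A| = 4 giving ≥ 5.)

|A +̂ A| = 6


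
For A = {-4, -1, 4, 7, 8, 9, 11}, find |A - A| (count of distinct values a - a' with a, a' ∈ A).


A - A = {a - a' : a, a' ∈ A}; |A| = 7.
Bounds: 2|A|-1 ≤ |A - A| ≤ |A|² - |A| + 1, i.e. 13 ≤ |A - A| ≤ 43.
Note: 0 ∈ A - A always (from a - a). The set is symmetric: if d ∈ A - A then -d ∈ A - A.
Enumerate nonzero differences d = a - a' with a > a' (then include -d):
Positive differences: {1, 2, 3, 4, 5, 7, 8, 9, 10, 11, 12, 13, 15}
Full difference set: {0} ∪ (positive diffs) ∪ (negative diffs).
|A - A| = 1 + 2·13 = 27 (matches direct enumeration: 27).

|A - A| = 27


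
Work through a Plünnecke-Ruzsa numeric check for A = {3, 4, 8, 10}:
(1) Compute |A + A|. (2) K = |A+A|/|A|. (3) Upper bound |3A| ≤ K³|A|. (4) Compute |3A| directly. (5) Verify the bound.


|A| = 4.
Step 1: Compute A + A by enumerating all 16 pairs.
A + A = {6, 7, 8, 11, 12, 13, 14, 16, 18, 20}, so |A + A| = 10.
Step 2: Doubling constant K = |A + A|/|A| = 10/4 = 10/4 ≈ 2.5000.
Step 3: Plünnecke-Ruzsa gives |3A| ≤ K³·|A| = (2.5000)³ · 4 ≈ 62.5000.
Step 4: Compute 3A = A + A + A directly by enumerating all triples (a,b,c) ∈ A³; |3A| = 18.
Step 5: Check 18 ≤ 62.5000? Yes ✓.

K = 10/4, Plünnecke-Ruzsa bound K³|A| ≈ 62.5000, |3A| = 18, inequality holds.


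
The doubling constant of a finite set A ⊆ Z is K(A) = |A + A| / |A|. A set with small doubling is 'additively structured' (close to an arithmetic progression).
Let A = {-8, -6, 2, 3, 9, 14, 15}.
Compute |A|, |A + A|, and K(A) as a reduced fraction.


|A| = 7.
Compute A + A by enumerating all 49 pairs.
A + A = {-16, -14, -12, -6, -5, -4, -3, 1, 3, 4, 5, 6, 7, 8, 9, 11, 12, 16, 17, 18, 23, 24, 28, 29, 30}, so |A + A| = 25.
K = |A + A| / |A| = 25/7 (already in lowest terms) ≈ 3.5714.
Reference: AP of size 7 gives K = 13/7 ≈ 1.8571; a fully generic set of size 7 gives K ≈ 4.0000.

|A| = 7, |A + A| = 25, K = 25/7.


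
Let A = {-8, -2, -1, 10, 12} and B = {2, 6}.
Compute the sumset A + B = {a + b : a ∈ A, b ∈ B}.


A + B = {a + b : a ∈ A, b ∈ B}.
Enumerate all |A|·|B| = 5·2 = 10 pairs (a, b) and collect distinct sums.
a = -8: -8+2=-6, -8+6=-2
a = -2: -2+2=0, -2+6=4
a = -1: -1+2=1, -1+6=5
a = 10: 10+2=12, 10+6=16
a = 12: 12+2=14, 12+6=18
Collecting distinct sums: A + B = {-6, -2, 0, 1, 4, 5, 12, 14, 16, 18}
|A + B| = 10

A + B = {-6, -2, 0, 1, 4, 5, 12, 14, 16, 18}


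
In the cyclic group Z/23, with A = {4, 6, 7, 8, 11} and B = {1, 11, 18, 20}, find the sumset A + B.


Work in Z/23Z: reduce every sum a + b modulo 23.
Enumerate all 20 pairs:
a = 4: 4+1=5, 4+11=15, 4+18=22, 4+20=1
a = 6: 6+1=7, 6+11=17, 6+18=1, 6+20=3
a = 7: 7+1=8, 7+11=18, 7+18=2, 7+20=4
a = 8: 8+1=9, 8+11=19, 8+18=3, 8+20=5
a = 11: 11+1=12, 11+11=22, 11+18=6, 11+20=8
Distinct residues collected: {1, 2, 3, 4, 5, 6, 7, 8, 9, 12, 15, 17, 18, 19, 22}
|A + B| = 15 (out of 23 total residues).

A + B = {1, 2, 3, 4, 5, 6, 7, 8, 9, 12, 15, 17, 18, 19, 22}


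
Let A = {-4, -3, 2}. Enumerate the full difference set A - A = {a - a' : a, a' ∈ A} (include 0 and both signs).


A - A = {a - a' : a, a' ∈ A}.
Compute a - a' for each ordered pair (a, a'):
a = -4: -4--4=0, -4--3=-1, -4-2=-6
a = -3: -3--4=1, -3--3=0, -3-2=-5
a = 2: 2--4=6, 2--3=5, 2-2=0
Collecting distinct values (and noting 0 appears from a-a):
A - A = {-6, -5, -1, 0, 1, 5, 6}
|A - A| = 7

A - A = {-6, -5, -1, 0, 1, 5, 6}


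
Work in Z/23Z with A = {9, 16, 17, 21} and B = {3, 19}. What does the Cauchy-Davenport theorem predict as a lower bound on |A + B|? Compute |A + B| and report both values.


Cauchy-Davenport: |A + B| ≥ min(p, |A| + |B| - 1) for A, B nonempty in Z/pZ.
|A| = 4, |B| = 2, p = 23.
CD lower bound = min(23, 4 + 2 - 1) = min(23, 5) = 5.
Compute A + B mod 23 directly:
a = 9: 9+3=12, 9+19=5
a = 16: 16+3=19, 16+19=12
a = 17: 17+3=20, 17+19=13
a = 21: 21+3=1, 21+19=17
A + B = {1, 5, 12, 13, 17, 19, 20}, so |A + B| = 7.
Verify: 7 ≥ 5? Yes ✓.

CD lower bound = 5, actual |A + B| = 7.


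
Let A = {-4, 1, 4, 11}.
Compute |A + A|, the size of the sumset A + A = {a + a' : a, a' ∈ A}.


A + A = {a + a' : a, a' ∈ A}; |A| = 4.
General bounds: 2|A| - 1 ≤ |A + A| ≤ |A|(|A|+1)/2, i.e. 7 ≤ |A + A| ≤ 10.
Lower bound 2|A|-1 is attained iff A is an arithmetic progression.
Enumerate sums a + a' for a ≤ a' (symmetric, so this suffices):
a = -4: -4+-4=-8, -4+1=-3, -4+4=0, -4+11=7
a = 1: 1+1=2, 1+4=5, 1+11=12
a = 4: 4+4=8, 4+11=15
a = 11: 11+11=22
Distinct sums: {-8, -3, 0, 2, 5, 7, 8, 12, 15, 22}
|A + A| = 10

|A + A| = 10


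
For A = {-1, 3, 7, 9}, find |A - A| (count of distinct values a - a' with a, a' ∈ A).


A - A = {a - a' : a, a' ∈ A}; |A| = 4.
Bounds: 2|A|-1 ≤ |A - A| ≤ |A|² - |A| + 1, i.e. 7 ≤ |A - A| ≤ 13.
Note: 0 ∈ A - A always (from a - a). The set is symmetric: if d ∈ A - A then -d ∈ A - A.
Enumerate nonzero differences d = a - a' with a > a' (then include -d):
Positive differences: {2, 4, 6, 8, 10}
Full difference set: {0} ∪ (positive diffs) ∪ (negative diffs).
|A - A| = 1 + 2·5 = 11 (matches direct enumeration: 11).

|A - A| = 11


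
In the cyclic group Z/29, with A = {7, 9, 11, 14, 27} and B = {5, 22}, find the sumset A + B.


Work in Z/29Z: reduce every sum a + b modulo 29.
Enumerate all 10 pairs:
a = 7: 7+5=12, 7+22=0
a = 9: 9+5=14, 9+22=2
a = 11: 11+5=16, 11+22=4
a = 14: 14+5=19, 14+22=7
a = 27: 27+5=3, 27+22=20
Distinct residues collected: {0, 2, 3, 4, 7, 12, 14, 16, 19, 20}
|A + B| = 10 (out of 29 total residues).

A + B = {0, 2, 3, 4, 7, 12, 14, 16, 19, 20}


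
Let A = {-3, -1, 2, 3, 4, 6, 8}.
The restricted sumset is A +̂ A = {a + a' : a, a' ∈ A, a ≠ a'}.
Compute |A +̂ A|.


Restricted sumset: A +̂ A = {a + a' : a ∈ A, a' ∈ A, a ≠ a'}.
Equivalently, take A + A and drop any sum 2a that is achievable ONLY as a + a for a ∈ A (i.e. sums representable only with equal summands).
Enumerate pairs (a, a') with a < a' (symmetric, so each unordered pair gives one sum; this covers all a ≠ a'):
  -3 + -1 = -4
  -3 + 2 = -1
  -3 + 3 = 0
  -3 + 4 = 1
  -3 + 6 = 3
  -3 + 8 = 5
  -1 + 2 = 1
  -1 + 3 = 2
  -1 + 4 = 3
  -1 + 6 = 5
  -1 + 8 = 7
  2 + 3 = 5
  2 + 4 = 6
  2 + 6 = 8
  2 + 8 = 10
  3 + 4 = 7
  3 + 6 = 9
  3 + 8 = 11
  4 + 6 = 10
  4 + 8 = 12
  6 + 8 = 14
Collected distinct sums: {-4, -1, 0, 1, 2, 3, 5, 6, 7, 8, 9, 10, 11, 12, 14}
|A +̂ A| = 15
(Reference bound: |A +̂ A| ≥ 2|A| - 3 for |A| ≥ 2, with |A| = 7 giving ≥ 11.)

|A +̂ A| = 15


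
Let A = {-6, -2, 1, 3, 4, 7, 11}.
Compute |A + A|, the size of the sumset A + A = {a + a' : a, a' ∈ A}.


A + A = {a + a' : a, a' ∈ A}; |A| = 7.
General bounds: 2|A| - 1 ≤ |A + A| ≤ |A|(|A|+1)/2, i.e. 13 ≤ |A + A| ≤ 28.
Lower bound 2|A|-1 is attained iff A is an arithmetic progression.
Enumerate sums a + a' for a ≤ a' (symmetric, so this suffices):
a = -6: -6+-6=-12, -6+-2=-8, -6+1=-5, -6+3=-3, -6+4=-2, -6+7=1, -6+11=5
a = -2: -2+-2=-4, -2+1=-1, -2+3=1, -2+4=2, -2+7=5, -2+11=9
a = 1: 1+1=2, 1+3=4, 1+4=5, 1+7=8, 1+11=12
a = 3: 3+3=6, 3+4=7, 3+7=10, 3+11=14
a = 4: 4+4=8, 4+7=11, 4+11=15
a = 7: 7+7=14, 7+11=18
a = 11: 11+11=22
Distinct sums: {-12, -8, -5, -4, -3, -2, -1, 1, 2, 4, 5, 6, 7, 8, 9, 10, 11, 12, 14, 15, 18, 22}
|A + A| = 22

|A + A| = 22


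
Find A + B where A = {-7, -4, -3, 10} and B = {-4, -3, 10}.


A + B = {a + b : a ∈ A, b ∈ B}.
Enumerate all |A|·|B| = 4·3 = 12 pairs (a, b) and collect distinct sums.
a = -7: -7+-4=-11, -7+-3=-10, -7+10=3
a = -4: -4+-4=-8, -4+-3=-7, -4+10=6
a = -3: -3+-4=-7, -3+-3=-6, -3+10=7
a = 10: 10+-4=6, 10+-3=7, 10+10=20
Collecting distinct sums: A + B = {-11, -10, -8, -7, -6, 3, 6, 7, 20}
|A + B| = 9

A + B = {-11, -10, -8, -7, -6, 3, 6, 7, 20}


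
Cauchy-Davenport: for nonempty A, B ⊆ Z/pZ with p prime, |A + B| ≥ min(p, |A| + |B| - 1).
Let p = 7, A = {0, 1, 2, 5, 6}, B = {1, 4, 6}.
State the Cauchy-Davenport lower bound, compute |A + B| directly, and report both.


Cauchy-Davenport: |A + B| ≥ min(p, |A| + |B| - 1) for A, B nonempty in Z/pZ.
|A| = 5, |B| = 3, p = 7.
CD lower bound = min(7, 5 + 3 - 1) = min(7, 7) = 7.
Compute A + B mod 7 directly:
a = 0: 0+1=1, 0+4=4, 0+6=6
a = 1: 1+1=2, 1+4=5, 1+6=0
a = 2: 2+1=3, 2+4=6, 2+6=1
a = 5: 5+1=6, 5+4=2, 5+6=4
a = 6: 6+1=0, 6+4=3, 6+6=5
A + B = {0, 1, 2, 3, 4, 5, 6}, so |A + B| = 7.
Verify: 7 ≥ 7? Yes ✓.

CD lower bound = 7, actual |A + B| = 7.


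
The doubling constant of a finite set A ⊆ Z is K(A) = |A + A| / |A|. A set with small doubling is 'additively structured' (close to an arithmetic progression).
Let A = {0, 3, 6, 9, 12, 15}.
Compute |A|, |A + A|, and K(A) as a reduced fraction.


|A| = 6.
Compute A + A by enumerating all 36 pairs.
A + A = {0, 3, 6, 9, 12, 15, 18, 21, 24, 27, 30}, so |A + A| = 11.
K = |A + A| / |A| = 11/6 (already in lowest terms) ≈ 1.8333.
Reference: AP of size 6 gives K = 11/6 ≈ 1.8333; a fully generic set of size 6 gives K ≈ 3.5000.

|A| = 6, |A + A| = 11, K = 11/6.


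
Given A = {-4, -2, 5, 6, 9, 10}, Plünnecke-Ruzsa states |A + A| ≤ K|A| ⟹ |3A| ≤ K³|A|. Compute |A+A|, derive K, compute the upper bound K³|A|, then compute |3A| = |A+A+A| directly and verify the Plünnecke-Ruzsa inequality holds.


|A| = 6.
Step 1: Compute A + A by enumerating all 36 pairs.
A + A = {-8, -6, -4, 1, 2, 3, 4, 5, 6, 7, 8, 10, 11, 12, 14, 15, 16, 18, 19, 20}, so |A + A| = 20.
Step 2: Doubling constant K = |A + A|/|A| = 20/6 = 20/6 ≈ 3.3333.
Step 3: Plünnecke-Ruzsa gives |3A| ≤ K³·|A| = (3.3333)³ · 6 ≈ 222.2222.
Step 4: Compute 3A = A + A + A directly by enumerating all triples (a,b,c) ∈ A³; |3A| = 38.
Step 5: Check 38 ≤ 222.2222? Yes ✓.

K = 20/6, Plünnecke-Ruzsa bound K³|A| ≈ 222.2222, |3A| = 38, inequality holds.


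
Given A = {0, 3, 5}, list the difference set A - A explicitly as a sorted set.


A - A = {a - a' : a, a' ∈ A}.
Compute a - a' for each ordered pair (a, a'):
a = 0: 0-0=0, 0-3=-3, 0-5=-5
a = 3: 3-0=3, 3-3=0, 3-5=-2
a = 5: 5-0=5, 5-3=2, 5-5=0
Collecting distinct values (and noting 0 appears from a-a):
A - A = {-5, -3, -2, 0, 2, 3, 5}
|A - A| = 7

A - A = {-5, -3, -2, 0, 2, 3, 5}


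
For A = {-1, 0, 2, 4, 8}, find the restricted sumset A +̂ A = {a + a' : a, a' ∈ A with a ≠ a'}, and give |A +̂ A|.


Restricted sumset: A +̂ A = {a + a' : a ∈ A, a' ∈ A, a ≠ a'}.
Equivalently, take A + A and drop any sum 2a that is achievable ONLY as a + a for a ∈ A (i.e. sums representable only with equal summands).
Enumerate pairs (a, a') with a < a' (symmetric, so each unordered pair gives one sum; this covers all a ≠ a'):
  -1 + 0 = -1
  -1 + 2 = 1
  -1 + 4 = 3
  -1 + 8 = 7
  0 + 2 = 2
  0 + 4 = 4
  0 + 8 = 8
  2 + 4 = 6
  2 + 8 = 10
  4 + 8 = 12
Collected distinct sums: {-1, 1, 2, 3, 4, 6, 7, 8, 10, 12}
|A +̂ A| = 10
(Reference bound: |A +̂ A| ≥ 2|A| - 3 for |A| ≥ 2, with |A| = 5 giving ≥ 7.)

|A +̂ A| = 10


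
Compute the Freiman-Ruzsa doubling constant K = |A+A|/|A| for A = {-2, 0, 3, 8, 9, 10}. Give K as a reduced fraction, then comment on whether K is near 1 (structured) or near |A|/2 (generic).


|A| = 6.
Compute A + A by enumerating all 36 pairs.
A + A = {-4, -2, 0, 1, 3, 6, 7, 8, 9, 10, 11, 12, 13, 16, 17, 18, 19, 20}, so |A + A| = 18.
K = |A + A| / |A| = 18/6 = 3/1 ≈ 3.0000.
Reference: AP of size 6 gives K = 11/6 ≈ 1.8333; a fully generic set of size 6 gives K ≈ 3.5000.

|A| = 6, |A + A| = 18, K = 18/6 = 3/1.


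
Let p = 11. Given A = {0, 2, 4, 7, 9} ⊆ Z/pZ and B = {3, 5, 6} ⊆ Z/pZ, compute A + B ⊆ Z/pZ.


Work in Z/11Z: reduce every sum a + b modulo 11.
Enumerate all 15 pairs:
a = 0: 0+3=3, 0+5=5, 0+6=6
a = 2: 2+3=5, 2+5=7, 2+6=8
a = 4: 4+3=7, 4+5=9, 4+6=10
a = 7: 7+3=10, 7+5=1, 7+6=2
a = 9: 9+3=1, 9+5=3, 9+6=4
Distinct residues collected: {1, 2, 3, 4, 5, 6, 7, 8, 9, 10}
|A + B| = 10 (out of 11 total residues).

A + B = {1, 2, 3, 4, 5, 6, 7, 8, 9, 10}


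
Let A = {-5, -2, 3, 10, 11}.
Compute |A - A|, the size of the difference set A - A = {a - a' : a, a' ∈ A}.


A - A = {a - a' : a, a' ∈ A}; |A| = 5.
Bounds: 2|A|-1 ≤ |A - A| ≤ |A|² - |A| + 1, i.e. 9 ≤ |A - A| ≤ 21.
Note: 0 ∈ A - A always (from a - a). The set is symmetric: if d ∈ A - A then -d ∈ A - A.
Enumerate nonzero differences d = a - a' with a > a' (then include -d):
Positive differences: {1, 3, 5, 7, 8, 12, 13, 15, 16}
Full difference set: {0} ∪ (positive diffs) ∪ (negative diffs).
|A - A| = 1 + 2·9 = 19 (matches direct enumeration: 19).

|A - A| = 19


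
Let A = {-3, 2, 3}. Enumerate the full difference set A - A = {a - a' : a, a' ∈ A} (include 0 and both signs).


A - A = {a - a' : a, a' ∈ A}.
Compute a - a' for each ordered pair (a, a'):
a = -3: -3--3=0, -3-2=-5, -3-3=-6
a = 2: 2--3=5, 2-2=0, 2-3=-1
a = 3: 3--3=6, 3-2=1, 3-3=0
Collecting distinct values (and noting 0 appears from a-a):
A - A = {-6, -5, -1, 0, 1, 5, 6}
|A - A| = 7

A - A = {-6, -5, -1, 0, 1, 5, 6}


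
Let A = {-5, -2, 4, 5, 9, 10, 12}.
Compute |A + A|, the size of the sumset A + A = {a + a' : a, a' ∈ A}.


A + A = {a + a' : a, a' ∈ A}; |A| = 7.
General bounds: 2|A| - 1 ≤ |A + A| ≤ |A|(|A|+1)/2, i.e. 13 ≤ |A + A| ≤ 28.
Lower bound 2|A|-1 is attained iff A is an arithmetic progression.
Enumerate sums a + a' for a ≤ a' (symmetric, so this suffices):
a = -5: -5+-5=-10, -5+-2=-7, -5+4=-1, -5+5=0, -5+9=4, -5+10=5, -5+12=7
a = -2: -2+-2=-4, -2+4=2, -2+5=3, -2+9=7, -2+10=8, -2+12=10
a = 4: 4+4=8, 4+5=9, 4+9=13, 4+10=14, 4+12=16
a = 5: 5+5=10, 5+9=14, 5+10=15, 5+12=17
a = 9: 9+9=18, 9+10=19, 9+12=21
a = 10: 10+10=20, 10+12=22
a = 12: 12+12=24
Distinct sums: {-10, -7, -4, -1, 0, 2, 3, 4, 5, 7, 8, 9, 10, 13, 14, 15, 16, 17, 18, 19, 20, 21, 22, 24}
|A + A| = 24

|A + A| = 24
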